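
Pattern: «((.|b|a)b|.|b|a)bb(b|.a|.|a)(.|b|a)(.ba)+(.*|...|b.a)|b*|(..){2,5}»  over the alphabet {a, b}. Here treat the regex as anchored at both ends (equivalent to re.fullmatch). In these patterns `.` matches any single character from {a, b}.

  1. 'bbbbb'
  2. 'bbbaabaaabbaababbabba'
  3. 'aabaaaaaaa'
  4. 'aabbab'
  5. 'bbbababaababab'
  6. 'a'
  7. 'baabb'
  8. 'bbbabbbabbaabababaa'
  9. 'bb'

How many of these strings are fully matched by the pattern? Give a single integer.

1 → match
2 → no match
3 → match
4 → match
5 → match
6 → no match
7 → no match
8 → match
9 → match
Total matched: 6

6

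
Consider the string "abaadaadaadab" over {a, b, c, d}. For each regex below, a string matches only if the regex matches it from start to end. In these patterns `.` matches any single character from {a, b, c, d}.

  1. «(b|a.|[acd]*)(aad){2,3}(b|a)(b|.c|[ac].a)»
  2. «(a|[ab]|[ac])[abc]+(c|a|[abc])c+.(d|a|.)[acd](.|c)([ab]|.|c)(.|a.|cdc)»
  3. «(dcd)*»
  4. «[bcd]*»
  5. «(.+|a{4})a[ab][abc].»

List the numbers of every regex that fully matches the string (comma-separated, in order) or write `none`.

1 → match
2 → no match
3 → no match
4 → no match
5 → no match

1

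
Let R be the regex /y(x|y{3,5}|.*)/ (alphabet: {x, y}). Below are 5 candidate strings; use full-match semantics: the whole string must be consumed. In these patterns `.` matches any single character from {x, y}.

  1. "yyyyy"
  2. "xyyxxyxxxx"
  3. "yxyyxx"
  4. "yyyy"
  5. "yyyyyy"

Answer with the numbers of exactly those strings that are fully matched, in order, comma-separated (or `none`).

1 → match
2 → no match — must start with "y"
3 → match
4 → match
5 → match

1, 3, 4, 5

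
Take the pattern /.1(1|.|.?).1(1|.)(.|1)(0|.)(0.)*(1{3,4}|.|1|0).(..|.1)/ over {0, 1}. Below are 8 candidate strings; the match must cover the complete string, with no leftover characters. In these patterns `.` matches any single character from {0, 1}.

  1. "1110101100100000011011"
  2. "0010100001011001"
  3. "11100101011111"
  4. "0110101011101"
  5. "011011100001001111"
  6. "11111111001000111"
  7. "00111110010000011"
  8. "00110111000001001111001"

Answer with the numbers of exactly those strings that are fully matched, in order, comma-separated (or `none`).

5

1 → no match
2 → no match
3 → no match
4 → no match
5 → match
6 → no match
7 → no match
8 → no match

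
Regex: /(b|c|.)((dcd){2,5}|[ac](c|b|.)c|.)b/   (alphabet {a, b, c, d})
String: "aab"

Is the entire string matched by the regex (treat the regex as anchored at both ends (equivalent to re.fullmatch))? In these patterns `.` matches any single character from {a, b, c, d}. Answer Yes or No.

Yes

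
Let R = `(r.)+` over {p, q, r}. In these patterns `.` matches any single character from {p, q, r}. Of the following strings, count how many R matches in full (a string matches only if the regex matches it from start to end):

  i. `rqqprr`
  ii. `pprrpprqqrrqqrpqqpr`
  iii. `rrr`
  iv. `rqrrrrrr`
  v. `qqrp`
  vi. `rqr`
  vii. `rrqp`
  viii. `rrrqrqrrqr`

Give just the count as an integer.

1

i → no match
ii → no match — must start with `r`
iii → no match
iv → match
v → no match — must start with `r`
vi → no match
vii → no match
viii → no match
Total matched: 1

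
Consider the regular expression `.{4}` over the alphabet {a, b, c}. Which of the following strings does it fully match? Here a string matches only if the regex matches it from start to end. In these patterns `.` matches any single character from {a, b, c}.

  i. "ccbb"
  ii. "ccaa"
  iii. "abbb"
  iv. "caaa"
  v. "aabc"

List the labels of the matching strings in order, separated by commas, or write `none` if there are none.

i, ii, iii, iv, v

i → match
ii → match
iii → match
iv → match
v → match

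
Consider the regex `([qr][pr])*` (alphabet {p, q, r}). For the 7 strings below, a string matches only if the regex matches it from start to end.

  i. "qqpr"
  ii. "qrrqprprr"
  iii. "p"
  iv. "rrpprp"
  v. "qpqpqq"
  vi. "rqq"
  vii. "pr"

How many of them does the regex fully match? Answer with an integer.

0

i → no match
ii → no match
iii → no match
iv → no match
v → no match
vi → no match
vii → no match
Total matched: 0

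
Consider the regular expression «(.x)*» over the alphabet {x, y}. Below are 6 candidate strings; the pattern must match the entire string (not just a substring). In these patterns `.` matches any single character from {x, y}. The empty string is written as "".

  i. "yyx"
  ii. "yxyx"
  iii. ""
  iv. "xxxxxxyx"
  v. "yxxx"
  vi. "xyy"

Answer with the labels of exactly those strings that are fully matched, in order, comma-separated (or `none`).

ii, iii, iv, v

i. "yyx" → no match
ii. "yxyx" → match
iii. "" → match
iv. "xxxxxxyx" → match
v. "yxxx" → match
vi. "xyy" → no match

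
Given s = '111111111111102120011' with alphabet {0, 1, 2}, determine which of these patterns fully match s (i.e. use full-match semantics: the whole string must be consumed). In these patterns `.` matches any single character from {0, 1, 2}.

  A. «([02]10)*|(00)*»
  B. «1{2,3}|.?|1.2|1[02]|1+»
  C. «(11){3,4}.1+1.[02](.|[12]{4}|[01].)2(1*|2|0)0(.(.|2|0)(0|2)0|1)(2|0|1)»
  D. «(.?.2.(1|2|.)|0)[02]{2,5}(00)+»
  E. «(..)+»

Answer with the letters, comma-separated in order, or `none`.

A → no match
B → no match
C → match
D → no match — must end with '00'
E → no match

C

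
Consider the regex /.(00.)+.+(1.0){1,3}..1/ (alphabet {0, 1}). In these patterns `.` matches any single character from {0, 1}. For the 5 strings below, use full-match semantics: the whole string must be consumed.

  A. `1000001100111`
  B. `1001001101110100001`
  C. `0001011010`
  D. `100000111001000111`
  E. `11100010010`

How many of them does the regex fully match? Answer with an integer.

2

A → match
B → match
C → no match — must end with `1`
D → no match
E → no match — must end with `1`
Total matched: 2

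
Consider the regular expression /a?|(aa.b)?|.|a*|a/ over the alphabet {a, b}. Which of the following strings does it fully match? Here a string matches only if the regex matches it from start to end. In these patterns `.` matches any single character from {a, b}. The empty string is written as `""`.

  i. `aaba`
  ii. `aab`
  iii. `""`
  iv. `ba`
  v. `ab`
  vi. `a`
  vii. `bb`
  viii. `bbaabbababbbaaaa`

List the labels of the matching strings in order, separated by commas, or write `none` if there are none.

iii, vi

i. `aaba` → no match
ii. `aab` → no match
iii. `""` → match
iv. `ba` → no match
v. `ab` → no match
vi. `a` → match
vii. `bb` → no match
viii → no match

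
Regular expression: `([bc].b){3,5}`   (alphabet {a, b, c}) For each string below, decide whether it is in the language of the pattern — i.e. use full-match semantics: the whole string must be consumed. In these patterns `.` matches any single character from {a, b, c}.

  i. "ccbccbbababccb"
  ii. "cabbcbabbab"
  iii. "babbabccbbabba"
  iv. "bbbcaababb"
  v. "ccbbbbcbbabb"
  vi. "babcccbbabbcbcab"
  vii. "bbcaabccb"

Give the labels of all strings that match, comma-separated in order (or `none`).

none

i → no match
ii → no match
iii → no match — must end with "b"
iv → no match
v → no match
vi → no match
vii → no match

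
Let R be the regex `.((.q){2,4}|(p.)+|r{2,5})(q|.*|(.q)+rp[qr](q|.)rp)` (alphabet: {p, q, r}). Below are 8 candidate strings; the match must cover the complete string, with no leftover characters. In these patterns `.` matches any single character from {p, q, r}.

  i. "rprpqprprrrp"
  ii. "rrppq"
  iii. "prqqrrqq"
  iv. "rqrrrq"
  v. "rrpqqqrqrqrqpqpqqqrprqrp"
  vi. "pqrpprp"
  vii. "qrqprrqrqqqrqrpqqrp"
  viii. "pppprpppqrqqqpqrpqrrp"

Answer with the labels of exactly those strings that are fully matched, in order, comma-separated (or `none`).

i → match
ii → no match
iii → no match
iv → no match
v → no match
vi → no match
vii → no match
viii → match

i, viii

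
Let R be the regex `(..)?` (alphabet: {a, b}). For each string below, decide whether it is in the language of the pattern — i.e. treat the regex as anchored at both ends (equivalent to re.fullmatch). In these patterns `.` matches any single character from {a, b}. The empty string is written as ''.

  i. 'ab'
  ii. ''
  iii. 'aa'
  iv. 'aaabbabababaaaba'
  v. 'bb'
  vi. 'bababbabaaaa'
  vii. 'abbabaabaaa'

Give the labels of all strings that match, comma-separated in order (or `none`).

i → match
ii → match
iii → match
iv → no match
v → match
vi → no match
vii → no match

i, ii, iii, v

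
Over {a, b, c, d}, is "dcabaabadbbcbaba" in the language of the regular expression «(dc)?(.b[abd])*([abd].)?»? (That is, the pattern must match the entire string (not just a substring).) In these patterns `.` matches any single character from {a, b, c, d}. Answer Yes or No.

Yes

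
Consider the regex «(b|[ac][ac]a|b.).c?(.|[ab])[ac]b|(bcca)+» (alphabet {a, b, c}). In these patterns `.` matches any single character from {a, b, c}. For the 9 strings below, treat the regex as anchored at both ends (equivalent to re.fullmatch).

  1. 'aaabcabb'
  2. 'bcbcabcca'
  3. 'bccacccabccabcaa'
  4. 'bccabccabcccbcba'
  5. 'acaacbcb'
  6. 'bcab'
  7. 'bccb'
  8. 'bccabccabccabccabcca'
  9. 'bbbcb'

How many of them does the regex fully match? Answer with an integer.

1 → no match
2 → no match
3 → no match
4 → no match
5 → match
6 → no match
7 → no match
8 → match
9 → match
Total matched: 3

3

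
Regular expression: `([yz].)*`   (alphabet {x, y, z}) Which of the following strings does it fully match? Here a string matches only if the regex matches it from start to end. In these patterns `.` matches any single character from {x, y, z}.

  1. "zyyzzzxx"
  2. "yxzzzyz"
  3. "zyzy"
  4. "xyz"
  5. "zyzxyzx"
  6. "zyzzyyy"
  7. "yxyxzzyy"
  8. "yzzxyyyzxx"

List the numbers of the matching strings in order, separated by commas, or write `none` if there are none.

1 → no match
2 → no match
3 → match
4 → no match
5 → no match
6 → no match
7 → match
8 → no match

3, 7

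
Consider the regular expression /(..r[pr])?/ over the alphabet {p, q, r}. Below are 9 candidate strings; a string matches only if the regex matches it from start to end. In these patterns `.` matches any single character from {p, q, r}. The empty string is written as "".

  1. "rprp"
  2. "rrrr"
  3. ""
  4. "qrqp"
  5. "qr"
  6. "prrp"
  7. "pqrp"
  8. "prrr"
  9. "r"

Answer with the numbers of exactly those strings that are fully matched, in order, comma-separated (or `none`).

1, 2, 3, 6, 7, 8

1. "rprp" → match
2. "rrrr" → match
3. "" → match
4. "qrqp" → no match
5. "qr" → no match
6. "prrp" → match
7. "pqrp" → match
8. "prrr" → match
9. "r" → no match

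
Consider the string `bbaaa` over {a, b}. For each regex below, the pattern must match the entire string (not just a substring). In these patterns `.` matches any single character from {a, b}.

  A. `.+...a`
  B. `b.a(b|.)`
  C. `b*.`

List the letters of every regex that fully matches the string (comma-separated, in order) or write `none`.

A

A → match
B → no match
C → no match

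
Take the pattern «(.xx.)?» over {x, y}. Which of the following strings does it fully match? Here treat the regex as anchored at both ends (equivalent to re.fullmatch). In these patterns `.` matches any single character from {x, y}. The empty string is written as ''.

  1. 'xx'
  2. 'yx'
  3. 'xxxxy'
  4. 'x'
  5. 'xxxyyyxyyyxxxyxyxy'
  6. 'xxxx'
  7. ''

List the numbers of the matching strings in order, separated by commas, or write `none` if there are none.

6, 7

1 → no match
2 → no match
3 → no match
4 → no match
5 → no match
6 → match
7 → match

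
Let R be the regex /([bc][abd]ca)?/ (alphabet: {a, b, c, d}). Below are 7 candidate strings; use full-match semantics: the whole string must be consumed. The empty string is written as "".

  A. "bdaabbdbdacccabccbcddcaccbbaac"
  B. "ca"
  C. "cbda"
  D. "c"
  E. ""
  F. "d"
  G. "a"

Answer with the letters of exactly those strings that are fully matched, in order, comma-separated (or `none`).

A → no match
B. "ca" → no match
C. "cbda" → no match
D. "c" → no match
E. "" → match
F. "d" → no match
G. "a" → no match

E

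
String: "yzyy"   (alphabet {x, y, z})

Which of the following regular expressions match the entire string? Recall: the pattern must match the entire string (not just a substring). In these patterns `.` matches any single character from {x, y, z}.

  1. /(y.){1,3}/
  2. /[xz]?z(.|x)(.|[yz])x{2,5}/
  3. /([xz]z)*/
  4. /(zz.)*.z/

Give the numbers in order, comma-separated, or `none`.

1 → match
2 → no match — must end with "x"
3 → no match
4 → no match — must end with "z"

1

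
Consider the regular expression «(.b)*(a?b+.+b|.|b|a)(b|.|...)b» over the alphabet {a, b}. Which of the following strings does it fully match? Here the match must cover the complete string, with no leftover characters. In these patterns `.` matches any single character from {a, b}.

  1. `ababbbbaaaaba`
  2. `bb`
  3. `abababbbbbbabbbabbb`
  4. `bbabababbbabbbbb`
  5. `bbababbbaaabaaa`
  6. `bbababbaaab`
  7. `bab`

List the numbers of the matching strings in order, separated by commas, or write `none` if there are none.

3, 4, 6, 7

1 → no match — must end with `b`
2. `bb` → no match
3 → match
4 → match
5 → no match — must end with `b`
6. `bbababbaaab` → match
7. `bab` → match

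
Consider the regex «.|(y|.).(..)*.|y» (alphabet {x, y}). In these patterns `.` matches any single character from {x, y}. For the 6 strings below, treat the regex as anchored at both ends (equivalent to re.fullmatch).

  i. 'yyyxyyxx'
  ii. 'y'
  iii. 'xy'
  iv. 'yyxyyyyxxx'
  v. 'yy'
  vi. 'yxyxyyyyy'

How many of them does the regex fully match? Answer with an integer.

2

i → no match
ii → match
iii → no match
iv → no match
v → no match
vi → match
Total matched: 2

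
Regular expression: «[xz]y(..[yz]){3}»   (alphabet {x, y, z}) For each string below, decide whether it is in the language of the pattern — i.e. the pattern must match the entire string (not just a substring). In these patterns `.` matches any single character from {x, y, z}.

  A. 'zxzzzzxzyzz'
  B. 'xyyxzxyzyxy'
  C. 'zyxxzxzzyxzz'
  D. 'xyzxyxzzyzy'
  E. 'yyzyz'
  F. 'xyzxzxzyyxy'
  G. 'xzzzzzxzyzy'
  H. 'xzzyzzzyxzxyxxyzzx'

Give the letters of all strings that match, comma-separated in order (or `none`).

A → no match
B → match
C → no match
D → match
E → no match
F → match
G → no match
H → no match

B, D, F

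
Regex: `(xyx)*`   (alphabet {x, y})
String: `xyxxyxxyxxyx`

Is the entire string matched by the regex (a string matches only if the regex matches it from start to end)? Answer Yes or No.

Yes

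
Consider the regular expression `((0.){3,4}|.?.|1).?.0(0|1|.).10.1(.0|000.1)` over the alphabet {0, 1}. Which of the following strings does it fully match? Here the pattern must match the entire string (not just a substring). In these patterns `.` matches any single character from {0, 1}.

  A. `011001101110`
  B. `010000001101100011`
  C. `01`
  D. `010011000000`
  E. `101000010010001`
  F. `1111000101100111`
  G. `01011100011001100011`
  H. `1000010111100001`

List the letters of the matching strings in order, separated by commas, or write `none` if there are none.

A. `011001101110` → match
B → no match
C. `01` → no match
D. `010011000000` → no match
E → no match
F → no match
G → no match
H → no match

A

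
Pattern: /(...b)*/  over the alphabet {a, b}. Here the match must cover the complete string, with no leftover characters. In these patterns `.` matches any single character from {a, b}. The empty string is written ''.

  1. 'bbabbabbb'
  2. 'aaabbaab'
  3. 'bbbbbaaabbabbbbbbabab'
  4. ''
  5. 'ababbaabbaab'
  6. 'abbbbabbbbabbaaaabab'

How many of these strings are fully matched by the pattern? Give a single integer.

1 → no match
2 → match
3 → no match
4 → match
5 → match
6 → no match
Total matched: 3

3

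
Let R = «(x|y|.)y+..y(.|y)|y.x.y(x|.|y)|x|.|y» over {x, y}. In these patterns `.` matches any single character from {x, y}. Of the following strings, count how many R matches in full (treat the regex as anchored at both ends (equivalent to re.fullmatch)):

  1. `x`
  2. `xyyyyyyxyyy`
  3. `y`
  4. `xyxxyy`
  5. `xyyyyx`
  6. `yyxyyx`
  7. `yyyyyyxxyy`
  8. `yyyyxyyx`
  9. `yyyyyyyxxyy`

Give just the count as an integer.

9

1. `x` → match
2. `xyyyyyyxyyy` → match
3. `y` → match
4. `xyxxyy` → match
5. `xyyyyx` → match
6. `yyxyyx` → match
7. `yyyyyyxxyy` → match
8. `yyyyxyyx` → match
9. `yyyyyyyxxyy` → match
Total matched: 9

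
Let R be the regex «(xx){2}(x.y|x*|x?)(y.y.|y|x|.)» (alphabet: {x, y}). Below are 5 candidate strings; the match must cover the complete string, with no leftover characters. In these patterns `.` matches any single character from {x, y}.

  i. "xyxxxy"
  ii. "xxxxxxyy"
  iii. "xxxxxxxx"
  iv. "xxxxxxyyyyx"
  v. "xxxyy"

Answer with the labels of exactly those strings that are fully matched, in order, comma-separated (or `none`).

i → no match — must start with "xx"
ii → match
iii → match
iv → match
v → no match

ii, iii, iv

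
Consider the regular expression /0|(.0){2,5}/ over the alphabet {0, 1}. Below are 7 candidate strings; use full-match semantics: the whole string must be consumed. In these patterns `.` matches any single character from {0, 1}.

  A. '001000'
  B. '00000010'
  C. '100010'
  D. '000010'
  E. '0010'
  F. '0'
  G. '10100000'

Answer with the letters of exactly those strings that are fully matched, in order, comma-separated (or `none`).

A. '001000' → match
B. '00000010' → match
C. '100010' → match
D. '000010' → match
E. '0010' → match
F. '0' → match
G. '10100000' → match

A, B, C, D, E, F, G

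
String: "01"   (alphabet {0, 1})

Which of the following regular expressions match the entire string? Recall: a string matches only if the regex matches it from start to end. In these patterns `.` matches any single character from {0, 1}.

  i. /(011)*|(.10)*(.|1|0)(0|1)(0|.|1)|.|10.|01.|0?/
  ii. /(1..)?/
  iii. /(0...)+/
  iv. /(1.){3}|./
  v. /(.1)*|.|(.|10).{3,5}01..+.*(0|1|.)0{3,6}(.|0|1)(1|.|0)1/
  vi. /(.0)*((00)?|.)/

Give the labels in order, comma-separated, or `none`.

i → no match
ii → no match
iii → no match
iv → no match
v → match
vi → no match

v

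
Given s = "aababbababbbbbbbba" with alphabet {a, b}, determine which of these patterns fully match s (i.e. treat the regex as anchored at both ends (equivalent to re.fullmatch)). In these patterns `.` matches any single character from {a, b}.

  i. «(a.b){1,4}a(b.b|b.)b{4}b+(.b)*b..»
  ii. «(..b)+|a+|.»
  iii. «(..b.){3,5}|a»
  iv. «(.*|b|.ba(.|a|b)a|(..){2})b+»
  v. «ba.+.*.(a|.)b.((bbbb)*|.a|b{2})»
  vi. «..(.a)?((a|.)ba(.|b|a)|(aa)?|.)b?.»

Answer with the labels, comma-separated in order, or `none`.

i

i → match
ii → no match
iii → no match
iv → no match — must end with "b"
v → no match — must start with "ba"
vi → no match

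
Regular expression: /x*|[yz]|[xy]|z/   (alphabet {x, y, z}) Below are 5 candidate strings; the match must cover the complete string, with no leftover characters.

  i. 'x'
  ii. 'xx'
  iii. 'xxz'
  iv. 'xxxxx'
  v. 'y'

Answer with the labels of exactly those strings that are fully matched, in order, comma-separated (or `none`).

i → match
ii → match
iii → no match
iv → match
v → match

i, ii, iv, v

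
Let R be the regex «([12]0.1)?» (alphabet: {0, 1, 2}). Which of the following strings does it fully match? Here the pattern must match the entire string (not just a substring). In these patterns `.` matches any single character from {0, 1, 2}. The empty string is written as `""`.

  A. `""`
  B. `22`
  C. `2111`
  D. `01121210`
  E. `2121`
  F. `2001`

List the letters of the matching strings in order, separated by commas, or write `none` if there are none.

A → match
B → no match
C → no match
D → no match
E → no match
F → match

A, F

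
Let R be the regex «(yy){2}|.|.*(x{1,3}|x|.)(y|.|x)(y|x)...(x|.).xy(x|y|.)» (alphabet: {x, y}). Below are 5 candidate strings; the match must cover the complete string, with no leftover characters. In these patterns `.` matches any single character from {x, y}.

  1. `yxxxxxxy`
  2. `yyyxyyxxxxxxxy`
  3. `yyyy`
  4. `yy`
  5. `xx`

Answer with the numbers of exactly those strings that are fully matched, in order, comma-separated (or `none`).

1. `yxxxxxxy` → no match
2 → no match
3. `yyyy` → match
4. `yy` → no match
5. `xx` → no match

3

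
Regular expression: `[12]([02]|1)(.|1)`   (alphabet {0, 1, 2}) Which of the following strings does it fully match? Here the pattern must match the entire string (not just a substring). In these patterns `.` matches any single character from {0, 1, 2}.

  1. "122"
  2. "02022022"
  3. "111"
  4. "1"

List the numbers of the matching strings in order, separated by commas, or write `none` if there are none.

1, 3

1 → match
2 → no match
3 → match
4 → no match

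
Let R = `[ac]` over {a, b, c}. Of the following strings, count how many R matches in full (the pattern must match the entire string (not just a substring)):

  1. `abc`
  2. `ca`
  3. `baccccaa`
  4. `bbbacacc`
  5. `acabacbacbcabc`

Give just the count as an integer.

1. `abc` → no match
2. `ca` → no match
3. `baccccaa` → no match
4. `bbbacacc` → no match
5 → no match
Total matched: 0

0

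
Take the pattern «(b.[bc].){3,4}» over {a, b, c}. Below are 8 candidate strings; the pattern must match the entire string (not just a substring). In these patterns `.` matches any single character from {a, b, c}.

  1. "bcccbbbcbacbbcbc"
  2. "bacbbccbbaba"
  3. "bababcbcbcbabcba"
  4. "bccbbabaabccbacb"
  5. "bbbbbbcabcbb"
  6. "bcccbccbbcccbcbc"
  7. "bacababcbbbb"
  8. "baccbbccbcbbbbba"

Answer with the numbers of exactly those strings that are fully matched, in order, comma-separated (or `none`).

1, 2, 3, 5, 6, 7, 8

1 → match
2. "bacbbccbbaba" → match
3 → match
4 → no match
5. "bbbbbbcabcbb" → match
6 → match
7. "bacababcbbbb" → match
8 → match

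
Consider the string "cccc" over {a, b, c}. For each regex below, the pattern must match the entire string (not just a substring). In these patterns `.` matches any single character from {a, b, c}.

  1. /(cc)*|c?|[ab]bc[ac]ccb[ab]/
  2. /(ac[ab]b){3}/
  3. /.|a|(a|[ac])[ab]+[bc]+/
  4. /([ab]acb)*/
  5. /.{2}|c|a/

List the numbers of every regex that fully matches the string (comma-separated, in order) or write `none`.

1

1 → match
2 → no match — must start with "ac"
3 → no match
4 → no match
5 → no match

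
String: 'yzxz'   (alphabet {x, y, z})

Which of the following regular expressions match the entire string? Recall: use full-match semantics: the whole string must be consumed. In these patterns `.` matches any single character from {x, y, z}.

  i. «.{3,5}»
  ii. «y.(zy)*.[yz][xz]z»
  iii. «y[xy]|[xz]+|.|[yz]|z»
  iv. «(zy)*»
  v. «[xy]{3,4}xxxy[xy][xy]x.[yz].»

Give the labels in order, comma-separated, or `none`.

i

i → match
ii → no match
iii → no match
iv → no match
v → no match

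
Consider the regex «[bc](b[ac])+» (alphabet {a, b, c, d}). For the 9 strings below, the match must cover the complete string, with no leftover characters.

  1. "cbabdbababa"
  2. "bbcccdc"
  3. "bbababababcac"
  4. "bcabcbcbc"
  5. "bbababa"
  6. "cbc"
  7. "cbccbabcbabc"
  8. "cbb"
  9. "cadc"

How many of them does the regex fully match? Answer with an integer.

2

1 → no match
2 → no match
3 → no match
4 → no match
5 → match
6 → match
7 → no match
8 → no match
9 → no match
Total matched: 2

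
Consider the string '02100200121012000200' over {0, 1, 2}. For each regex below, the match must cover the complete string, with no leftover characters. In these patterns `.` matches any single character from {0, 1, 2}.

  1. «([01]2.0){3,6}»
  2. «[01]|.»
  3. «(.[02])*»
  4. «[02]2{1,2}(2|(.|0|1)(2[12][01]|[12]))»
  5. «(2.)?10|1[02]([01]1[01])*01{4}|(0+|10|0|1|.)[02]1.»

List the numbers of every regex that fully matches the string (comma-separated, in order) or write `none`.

1 → match
2 → no match
3 → match
4 → no match
5 → no match

1, 3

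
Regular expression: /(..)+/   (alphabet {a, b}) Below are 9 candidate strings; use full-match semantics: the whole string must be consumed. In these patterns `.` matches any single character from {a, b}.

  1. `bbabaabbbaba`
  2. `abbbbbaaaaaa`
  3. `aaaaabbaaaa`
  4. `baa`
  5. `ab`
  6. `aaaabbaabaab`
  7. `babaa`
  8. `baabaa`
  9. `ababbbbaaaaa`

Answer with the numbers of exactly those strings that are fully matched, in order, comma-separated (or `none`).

1, 2, 5, 6, 8, 9

1 → match
2 → match
3 → no match
4 → no match
5 → match
6 → match
7 → no match
8 → match
9 → match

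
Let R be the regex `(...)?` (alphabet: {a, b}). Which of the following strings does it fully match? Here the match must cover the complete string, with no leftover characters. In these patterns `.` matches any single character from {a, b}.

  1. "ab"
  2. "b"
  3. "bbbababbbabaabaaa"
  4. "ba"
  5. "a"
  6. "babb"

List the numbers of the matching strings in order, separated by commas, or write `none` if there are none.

none

1 → no match
2 → no match
3 → no match
4 → no match
5 → no match
6 → no match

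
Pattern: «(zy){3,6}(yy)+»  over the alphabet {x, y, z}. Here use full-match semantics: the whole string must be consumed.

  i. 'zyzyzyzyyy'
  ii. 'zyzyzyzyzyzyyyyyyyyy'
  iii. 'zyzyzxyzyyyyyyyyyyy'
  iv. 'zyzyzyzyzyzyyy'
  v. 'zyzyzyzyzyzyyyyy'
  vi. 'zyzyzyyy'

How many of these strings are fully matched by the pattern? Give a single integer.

5

i → match
ii → match
iii → no match
iv → match
v → match
vi → match
Total matched: 5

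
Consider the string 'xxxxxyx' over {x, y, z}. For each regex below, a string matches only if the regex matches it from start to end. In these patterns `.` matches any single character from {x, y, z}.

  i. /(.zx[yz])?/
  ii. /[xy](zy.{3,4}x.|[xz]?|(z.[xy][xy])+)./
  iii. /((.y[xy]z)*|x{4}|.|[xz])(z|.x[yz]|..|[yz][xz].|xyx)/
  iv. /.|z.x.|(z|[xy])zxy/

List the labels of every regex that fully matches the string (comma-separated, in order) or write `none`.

iii

i → no match
ii → no match
iii → match
iv → no match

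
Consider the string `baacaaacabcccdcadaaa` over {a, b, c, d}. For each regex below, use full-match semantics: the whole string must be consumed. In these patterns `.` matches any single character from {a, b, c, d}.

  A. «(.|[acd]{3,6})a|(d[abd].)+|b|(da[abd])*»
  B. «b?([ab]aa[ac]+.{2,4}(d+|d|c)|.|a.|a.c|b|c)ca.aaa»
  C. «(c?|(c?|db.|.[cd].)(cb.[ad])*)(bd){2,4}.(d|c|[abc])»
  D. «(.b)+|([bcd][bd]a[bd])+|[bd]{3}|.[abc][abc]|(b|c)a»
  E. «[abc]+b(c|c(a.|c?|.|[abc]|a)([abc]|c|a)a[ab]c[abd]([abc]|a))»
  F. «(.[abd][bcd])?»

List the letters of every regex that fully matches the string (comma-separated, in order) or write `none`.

A → no match
B → match
C → no match
D → no match
E → no match
F → no match

B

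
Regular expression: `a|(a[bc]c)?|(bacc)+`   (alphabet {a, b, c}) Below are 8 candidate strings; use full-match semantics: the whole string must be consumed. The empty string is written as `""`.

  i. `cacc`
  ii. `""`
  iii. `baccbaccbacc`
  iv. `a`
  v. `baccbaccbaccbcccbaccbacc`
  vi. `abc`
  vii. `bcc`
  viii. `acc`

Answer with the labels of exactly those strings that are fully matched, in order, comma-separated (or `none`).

i → no match
ii → match
iii → match
iv → match
v → no match
vi → match
vii → no match
viii → match

ii, iii, iv, vi, viii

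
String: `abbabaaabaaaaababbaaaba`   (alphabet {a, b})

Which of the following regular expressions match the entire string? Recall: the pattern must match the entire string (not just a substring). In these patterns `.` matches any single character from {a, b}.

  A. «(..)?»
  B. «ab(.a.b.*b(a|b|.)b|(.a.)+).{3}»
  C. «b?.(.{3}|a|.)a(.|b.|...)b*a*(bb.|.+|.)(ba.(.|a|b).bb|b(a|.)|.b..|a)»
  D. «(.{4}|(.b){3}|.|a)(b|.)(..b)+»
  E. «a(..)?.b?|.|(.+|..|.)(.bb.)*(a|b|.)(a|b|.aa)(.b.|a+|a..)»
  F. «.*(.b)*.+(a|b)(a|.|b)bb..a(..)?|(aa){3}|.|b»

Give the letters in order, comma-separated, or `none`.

A → no match
B → match
C → no match
D → no match — must end with `b`
E → match
F → match

B, E, F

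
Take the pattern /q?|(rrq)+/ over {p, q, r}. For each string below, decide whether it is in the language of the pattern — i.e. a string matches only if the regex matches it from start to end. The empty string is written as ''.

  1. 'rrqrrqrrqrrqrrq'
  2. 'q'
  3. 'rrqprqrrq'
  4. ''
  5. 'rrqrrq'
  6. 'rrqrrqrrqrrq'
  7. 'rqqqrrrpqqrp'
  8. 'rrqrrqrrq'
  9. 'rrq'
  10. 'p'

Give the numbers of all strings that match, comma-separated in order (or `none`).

1 → match
2 → match
3 → no match
4 → match
5 → match
6 → match
7 → no match
8 → match
9 → match
10 → no match

1, 2, 4, 5, 6, 8, 9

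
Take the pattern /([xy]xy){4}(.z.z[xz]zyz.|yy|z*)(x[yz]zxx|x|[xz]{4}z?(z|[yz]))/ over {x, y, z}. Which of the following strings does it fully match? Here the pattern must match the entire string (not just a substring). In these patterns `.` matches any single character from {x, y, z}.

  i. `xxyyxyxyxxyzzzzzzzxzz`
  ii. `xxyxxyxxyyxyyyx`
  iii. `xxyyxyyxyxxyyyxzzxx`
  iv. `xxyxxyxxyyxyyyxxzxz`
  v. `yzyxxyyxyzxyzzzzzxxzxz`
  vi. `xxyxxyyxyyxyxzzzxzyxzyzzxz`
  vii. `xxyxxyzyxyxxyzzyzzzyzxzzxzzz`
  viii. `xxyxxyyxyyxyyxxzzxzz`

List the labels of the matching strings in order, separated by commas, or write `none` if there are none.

ii, iii, iv

i → no match
ii → match
iii → match
iv → match
v → no match
vi → no match
vii → no match
viii → no match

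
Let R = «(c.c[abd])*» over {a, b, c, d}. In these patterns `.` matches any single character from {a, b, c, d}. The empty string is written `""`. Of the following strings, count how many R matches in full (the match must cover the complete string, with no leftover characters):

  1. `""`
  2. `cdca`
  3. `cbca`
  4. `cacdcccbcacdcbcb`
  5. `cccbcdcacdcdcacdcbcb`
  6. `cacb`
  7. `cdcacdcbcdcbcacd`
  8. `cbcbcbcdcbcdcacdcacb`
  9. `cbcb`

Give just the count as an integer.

9

1 → match
2 → match
3 → match
4 → match
5 → match
6 → match
7 → match
8 → match
9 → match
Total matched: 9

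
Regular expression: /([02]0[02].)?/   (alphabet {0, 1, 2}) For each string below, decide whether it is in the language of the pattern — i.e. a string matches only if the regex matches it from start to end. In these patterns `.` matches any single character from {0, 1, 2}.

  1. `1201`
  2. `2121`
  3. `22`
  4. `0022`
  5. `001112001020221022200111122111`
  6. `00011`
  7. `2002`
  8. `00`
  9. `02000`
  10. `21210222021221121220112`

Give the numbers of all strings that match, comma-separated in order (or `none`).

4, 7

1. `1201` → no match
2. `2121` → no match
3. `22` → no match
4. `0022` → match
5 → no match
6. `00011` → no match
7. `2002` → match
8. `00` → no match
9. `02000` → no match
10 → no match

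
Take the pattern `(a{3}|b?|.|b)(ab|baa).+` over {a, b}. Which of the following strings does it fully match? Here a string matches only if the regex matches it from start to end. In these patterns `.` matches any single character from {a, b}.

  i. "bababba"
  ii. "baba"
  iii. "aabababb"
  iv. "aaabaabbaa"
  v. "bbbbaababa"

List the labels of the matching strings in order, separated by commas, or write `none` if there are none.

i, ii, iii, iv

i → match
ii → match
iii → match
iv → match
v → no match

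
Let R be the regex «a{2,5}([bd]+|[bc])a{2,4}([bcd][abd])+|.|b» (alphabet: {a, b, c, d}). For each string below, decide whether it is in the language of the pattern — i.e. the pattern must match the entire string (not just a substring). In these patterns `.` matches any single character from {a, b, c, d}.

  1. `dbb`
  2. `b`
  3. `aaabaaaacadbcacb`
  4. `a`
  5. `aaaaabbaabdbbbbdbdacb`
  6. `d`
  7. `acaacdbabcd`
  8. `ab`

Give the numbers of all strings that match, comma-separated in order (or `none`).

1. `dbb` → no match
2. `b` → match
3 → match
4. `a` → match
5 → match
6. `d` → match
7. `acaacdbabcd` → no match
8. `ab` → no match

2, 3, 4, 5, 6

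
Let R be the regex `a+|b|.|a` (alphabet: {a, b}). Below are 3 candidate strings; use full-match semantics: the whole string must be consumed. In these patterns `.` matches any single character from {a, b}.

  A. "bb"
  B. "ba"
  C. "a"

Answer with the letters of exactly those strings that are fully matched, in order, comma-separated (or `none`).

A → no match
B → no match
C → match

C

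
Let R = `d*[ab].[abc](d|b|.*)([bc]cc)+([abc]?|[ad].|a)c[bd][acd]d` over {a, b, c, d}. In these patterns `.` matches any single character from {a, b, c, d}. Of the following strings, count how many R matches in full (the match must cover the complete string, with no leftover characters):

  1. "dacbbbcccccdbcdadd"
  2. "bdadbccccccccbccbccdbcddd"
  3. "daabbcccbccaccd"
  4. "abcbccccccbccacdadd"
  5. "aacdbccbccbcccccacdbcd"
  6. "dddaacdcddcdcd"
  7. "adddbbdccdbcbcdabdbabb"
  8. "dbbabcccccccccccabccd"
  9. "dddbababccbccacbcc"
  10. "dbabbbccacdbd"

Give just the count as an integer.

1 → no match
2 → match
3 → no match
4 → no match
5 → no match
6 → no match
7 → no match — must end with "d"
8 → no match
9 → no match — must end with "d"
10 → no match
Total matched: 1

1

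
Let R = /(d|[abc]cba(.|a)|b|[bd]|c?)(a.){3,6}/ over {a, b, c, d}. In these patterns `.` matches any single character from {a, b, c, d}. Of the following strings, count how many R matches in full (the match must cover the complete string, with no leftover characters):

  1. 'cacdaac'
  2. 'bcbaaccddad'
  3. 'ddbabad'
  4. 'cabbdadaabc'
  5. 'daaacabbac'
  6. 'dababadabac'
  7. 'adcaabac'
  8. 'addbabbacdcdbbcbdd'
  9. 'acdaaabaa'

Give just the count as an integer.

1

1 → no match
2 → no match
3 → no match
4 → no match
5 → no match
6 → match
7 → no match
8 → no match
9 → no match
Total matched: 1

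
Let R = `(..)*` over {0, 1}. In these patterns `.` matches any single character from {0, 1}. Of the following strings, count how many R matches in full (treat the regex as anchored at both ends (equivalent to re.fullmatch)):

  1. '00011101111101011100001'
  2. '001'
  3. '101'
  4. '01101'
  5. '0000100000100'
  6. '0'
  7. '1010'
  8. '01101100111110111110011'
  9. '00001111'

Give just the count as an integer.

1 → no match
2 → no match
3 → no match
4 → no match
5 → no match
6 → no match
7 → match
8 → no match
9 → match
Total matched: 2

2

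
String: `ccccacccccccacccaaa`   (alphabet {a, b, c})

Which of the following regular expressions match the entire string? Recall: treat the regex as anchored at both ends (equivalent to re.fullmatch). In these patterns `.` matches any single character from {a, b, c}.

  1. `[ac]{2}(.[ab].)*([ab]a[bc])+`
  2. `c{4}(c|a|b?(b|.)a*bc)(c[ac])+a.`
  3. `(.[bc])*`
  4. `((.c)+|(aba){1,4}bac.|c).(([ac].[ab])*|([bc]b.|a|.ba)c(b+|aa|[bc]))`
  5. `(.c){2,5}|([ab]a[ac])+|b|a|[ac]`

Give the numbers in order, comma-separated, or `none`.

1 → no match
2 → match
3 → no match
4 → no match
5 → no match

2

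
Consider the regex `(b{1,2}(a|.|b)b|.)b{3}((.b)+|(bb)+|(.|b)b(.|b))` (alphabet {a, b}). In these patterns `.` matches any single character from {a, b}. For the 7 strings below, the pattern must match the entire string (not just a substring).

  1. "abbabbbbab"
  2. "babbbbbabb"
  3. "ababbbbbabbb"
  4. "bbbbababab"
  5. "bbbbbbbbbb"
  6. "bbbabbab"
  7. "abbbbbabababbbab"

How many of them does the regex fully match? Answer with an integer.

3

1. "abbabbbbab" → no match
2. "babbbbbabb" → no match
3. "ababbbbbabbb" → no match
4. "bbbbababab" → match
5. "bbbbbbbbbb" → match
6. "bbbabbab" → no match
7 → match
Total matched: 3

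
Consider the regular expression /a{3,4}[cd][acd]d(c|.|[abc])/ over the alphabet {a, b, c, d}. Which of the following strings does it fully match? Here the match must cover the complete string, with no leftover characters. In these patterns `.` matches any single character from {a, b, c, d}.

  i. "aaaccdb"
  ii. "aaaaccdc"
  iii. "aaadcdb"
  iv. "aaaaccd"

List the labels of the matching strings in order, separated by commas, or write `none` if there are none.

i, ii, iii

i → match
ii → match
iii → match
iv → no match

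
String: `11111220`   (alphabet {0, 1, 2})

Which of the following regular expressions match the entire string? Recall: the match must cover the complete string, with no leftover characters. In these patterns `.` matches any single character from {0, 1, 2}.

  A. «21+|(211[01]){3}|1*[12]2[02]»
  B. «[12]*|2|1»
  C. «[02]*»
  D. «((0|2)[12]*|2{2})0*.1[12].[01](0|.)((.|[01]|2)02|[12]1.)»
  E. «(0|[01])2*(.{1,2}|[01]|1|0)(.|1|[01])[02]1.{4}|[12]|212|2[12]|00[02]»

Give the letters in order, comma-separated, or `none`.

A

A → match
B → no match
C → no match
D → no match
E → no match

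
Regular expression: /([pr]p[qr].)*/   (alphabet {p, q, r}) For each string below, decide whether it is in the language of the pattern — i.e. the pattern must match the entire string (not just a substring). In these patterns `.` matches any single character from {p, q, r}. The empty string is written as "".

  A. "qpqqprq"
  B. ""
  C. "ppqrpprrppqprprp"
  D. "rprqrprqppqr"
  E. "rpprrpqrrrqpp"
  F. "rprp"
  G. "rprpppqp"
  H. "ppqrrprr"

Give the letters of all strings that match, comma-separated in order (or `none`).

A → no match
B → match
C → match
D → match
E → no match
F → match
G → match
H → match

B, C, D, F, G, H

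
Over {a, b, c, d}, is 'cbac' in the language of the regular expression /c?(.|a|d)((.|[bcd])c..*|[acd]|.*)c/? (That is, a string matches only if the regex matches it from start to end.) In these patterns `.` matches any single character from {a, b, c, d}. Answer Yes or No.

Yes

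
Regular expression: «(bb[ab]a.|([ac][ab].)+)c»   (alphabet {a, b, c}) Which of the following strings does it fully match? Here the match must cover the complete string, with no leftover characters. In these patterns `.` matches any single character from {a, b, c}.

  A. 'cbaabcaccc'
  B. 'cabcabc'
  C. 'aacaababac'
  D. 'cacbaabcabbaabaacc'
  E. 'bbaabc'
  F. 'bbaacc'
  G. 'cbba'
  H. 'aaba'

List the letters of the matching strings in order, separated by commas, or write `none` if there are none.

B, C, E, F

A → no match
B → match
C → match
D → no match
E → match
F → match
G → no match — must end with 'c'
H → no match — must end with 'c'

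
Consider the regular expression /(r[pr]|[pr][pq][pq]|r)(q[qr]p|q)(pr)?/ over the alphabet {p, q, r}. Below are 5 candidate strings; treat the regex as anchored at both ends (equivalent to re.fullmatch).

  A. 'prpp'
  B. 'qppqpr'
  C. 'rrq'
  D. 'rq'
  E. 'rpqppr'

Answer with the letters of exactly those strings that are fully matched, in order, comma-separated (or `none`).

C, D

A. 'prpp' → no match
B. 'qppqpr' → no match
C. 'rrq' → match
D. 'rq' → match
E. 'rpqppr' → no match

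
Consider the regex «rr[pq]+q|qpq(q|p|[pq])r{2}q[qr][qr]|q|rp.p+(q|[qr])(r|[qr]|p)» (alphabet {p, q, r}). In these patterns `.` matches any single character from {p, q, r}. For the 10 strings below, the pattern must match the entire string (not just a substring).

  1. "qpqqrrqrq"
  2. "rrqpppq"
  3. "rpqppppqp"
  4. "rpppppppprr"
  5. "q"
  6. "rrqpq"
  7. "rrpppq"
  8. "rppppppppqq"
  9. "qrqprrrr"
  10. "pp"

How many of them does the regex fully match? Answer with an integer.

8

1. "qpqqrrqrq" → match
2. "rrqpppq" → match
3. "rpqppppqp" → match
4. "rpppppppprr" → match
5. "q" → match
6. "rrqpq" → match
7. "rrpppq" → match
8. "rppppppppqq" → match
9. "qrqprrrr" → no match
10. "pp" → no match
Total matched: 8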